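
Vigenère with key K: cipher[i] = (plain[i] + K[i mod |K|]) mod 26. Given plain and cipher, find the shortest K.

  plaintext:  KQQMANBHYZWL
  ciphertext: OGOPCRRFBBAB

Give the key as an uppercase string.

EQYDC

  i= 0: O-K =  4 → E
  i= 1: G-Q = 16 → Q
  i= 2: O-Q = 24 → Y
  i= 3: P-M =  3 → D
  i= 4: C-A =  2 → C
  i= 5: R-N =  4 → E
  i= 6: R-B = 16 → Q
  i= 7: F-H = 24 → Y
  i= 8: B-Y =  3 → D
  i= 9: B-Z =  2 → C
  i=10: A-W =  4 → E
  i=11: B-L = 16 → Q
  shifts repeat with period 5: EQYDC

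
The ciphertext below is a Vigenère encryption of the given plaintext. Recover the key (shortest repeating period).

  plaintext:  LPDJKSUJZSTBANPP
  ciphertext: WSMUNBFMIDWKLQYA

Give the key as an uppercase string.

LDJ

  i= 0: W-L = 11 → L
  i= 1: S-P =  3 → D
  i= 2: M-D =  9 → J
  i= 3: U-J = 11 → L
  i= 4: N-K =  3 → D
  i= 5: B-S =  9 → J
  i= 6: F-U = 11 → L
  i= 7: M-J =  3 → D
  i= 8: I-Z =  9 → J
  i= 9: D-S = 11 → L
  i=10: W-T =  3 → D
  i=11: K-B =  9 → J
  i=12: L-A = 11 → L
  i=13: Q-N =  3 → D
  i=14: Y-P =  9 → J
  i=15: A-P = 11 → L
  shifts repeat with period 3: LDJ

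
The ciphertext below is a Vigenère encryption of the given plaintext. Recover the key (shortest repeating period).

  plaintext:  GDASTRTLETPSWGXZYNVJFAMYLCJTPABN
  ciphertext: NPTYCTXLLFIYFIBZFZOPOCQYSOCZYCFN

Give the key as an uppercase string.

  i= 0: N-G =  7 → H
  i= 1: P-D = 12 → M
  i= 2: T-A = 19 → T
  i= 3: Y-S =  6 → G
  i= 4: C-T =  9 → J
  i= 5: T-R =  2 → C
  i= 6: X-T =  4 → E
  i= 7: L-L =  0 → A
  i= 8: L-E =  7 → H
  i= 9: F-T = 12 → M
  i=10: I-P = 19 → T
  i=11: Y-S =  6 → G
  i=12: F-W =  9 → J
  i=13: I-G =  2 → C
  i=14: B-X =  4 → E
  i=15: Z-Z =  0 → A
  i=16: F-Y =  7 → H
  i=17: Z-N = 12 → M
  i=18: O-V = 19 → T
  i=19: P-J =  6 → G
  i=20: O-F =  9 → J
  i=21: C-A =  2 → C
  i=22: Q-M =  4 → E
  i=23: Y-Y =  0 → A
  i=24: S-L =  7 → H
  i=25: O-C = 12 → M
  i=26: C-J = 19 → T
  i=27: Z-T =  6 → G
  i=28: Y-P =  9 → J
  i=29: C-A =  2 → C
  i=30: F-B =  4 → E
  i=31: N-N =  0 → A
  shifts repeat with period 8: HMTGJCEA

HMTGJCEA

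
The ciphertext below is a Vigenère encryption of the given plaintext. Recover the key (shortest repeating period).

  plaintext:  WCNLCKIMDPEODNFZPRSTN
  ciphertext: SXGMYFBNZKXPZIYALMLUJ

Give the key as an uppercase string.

WVTB

  i= 0: S-W = 22 → W
  i= 1: X-C = 21 → V
  i= 2: G-N = 19 → T
  i= 3: M-L =  1 → B
  i= 4: Y-C = 22 → W
  i= 5: F-K = 21 → V
  i= 6: B-I = 19 → T
  i= 7: N-M =  1 → B
  i= 8: Z-D = 22 → W
  i= 9: K-P = 21 → V
  i=10: X-E = 19 → T
  i=11: P-O =  1 → B
  i=12: Z-D = 22 → W
  i=13: I-N = 21 → V
  i=14: Y-F = 19 → T
  i=15: A-Z =  1 → B
  i=16: L-P = 22 → W
  i=17: M-R = 21 → V
  i=18: L-S = 19 → T
  i=19: U-T =  1 → B
  i=20: J-N = 22 → W
  shifts repeat with period 4: WVTB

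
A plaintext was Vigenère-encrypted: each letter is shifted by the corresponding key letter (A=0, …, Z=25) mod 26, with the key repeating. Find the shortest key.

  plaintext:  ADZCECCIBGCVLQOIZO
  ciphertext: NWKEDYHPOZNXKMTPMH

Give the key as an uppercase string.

NTLCZWFH

  i= 0: N-A = 13 → N
  i= 1: W-D = 19 → T
  i= 2: K-Z = 11 → L
  i= 3: E-C =  2 → C
  i= 4: D-E = 25 → Z
  i= 5: Y-C = 22 → W
  i= 6: H-C =  5 → F
  i= 7: P-I =  7 → H
  i= 8: O-B = 13 → N
  i= 9: Z-G = 19 → T
  i=10: N-C = 11 → L
  i=11: X-V =  2 → C
  i=12: K-L = 25 → Z
  i=13: M-Q = 22 → W
  i=14: T-O =  5 → F
  i=15: P-I =  7 → H
  i=16: M-Z = 13 → N
  i=17: H-O = 19 → T
  shifts repeat with period 8: NTLCZWFH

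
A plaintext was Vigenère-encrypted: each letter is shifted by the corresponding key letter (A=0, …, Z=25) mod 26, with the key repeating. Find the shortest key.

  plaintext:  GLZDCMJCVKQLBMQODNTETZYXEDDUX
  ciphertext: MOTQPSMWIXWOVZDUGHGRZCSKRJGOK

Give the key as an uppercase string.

  i= 0: M-G =  6 → G
  i= 1: O-L =  3 → D
  i= 2: T-Z = 20 → U
  i= 3: Q-D = 13 → N
  i= 4: P-C = 13 → N
  i= 5: S-M =  6 → G
  i= 6: M-J =  3 → D
  i= 7: W-C = 20 → U
  i= 8: I-V = 13 → N
  i= 9: X-K = 13 → N
  i=10: W-Q =  6 → G
  i=11: O-L =  3 → D
  i=12: V-B = 20 → U
  i=13: Z-M = 13 → N
  i=14: D-Q = 13 → N
  i=15: U-O =  6 → G
  i=16: G-D =  3 → D
  i=17: H-N = 20 → U
  i=18: G-T = 13 → N
  i=19: R-E = 13 → N
  i=20: Z-T =  6 → G
  i=21: C-Z =  3 → D
  i=22: S-Y = 20 → U
  i=23: K-X = 13 → N
  i=24: R-E = 13 → N
  i=25: J-D =  6 → G
  i=26: G-D =  3 → D
  i=27: O-U = 20 → U
  i=28: K-X = 13 → N
  shifts repeat with period 5: GDUNN

GDUNN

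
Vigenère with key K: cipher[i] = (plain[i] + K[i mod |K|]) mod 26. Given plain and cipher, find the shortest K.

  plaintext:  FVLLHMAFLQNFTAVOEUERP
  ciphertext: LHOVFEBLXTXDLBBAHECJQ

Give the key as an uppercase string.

  i= 0: L-F =  6 → G
  i= 1: H-V = 12 → M
  i= 2: O-L =  3 → D
  i= 3: V-L = 10 → K
  i= 4: F-H = 24 → Y
  i= 5: E-M = 18 → S
  i= 6: B-A =  1 → B
  i= 7: L-F =  6 → G
  i= 8: X-L = 12 → M
  i= 9: T-Q =  3 → D
  i=10: X-N = 10 → K
  i=11: D-F = 24 → Y
  i=12: L-T = 18 → S
  i=13: B-A =  1 → B
  i=14: B-V =  6 → G
  i=15: A-O = 12 → M
  i=16: H-E =  3 → D
  i=17: E-U = 10 → K
  i=18: C-E = 24 → Y
  i=19: J-R = 18 → S
  i=20: Q-P =  1 → B
  shifts repeat with period 7: GMDKYSB

GMDKYSB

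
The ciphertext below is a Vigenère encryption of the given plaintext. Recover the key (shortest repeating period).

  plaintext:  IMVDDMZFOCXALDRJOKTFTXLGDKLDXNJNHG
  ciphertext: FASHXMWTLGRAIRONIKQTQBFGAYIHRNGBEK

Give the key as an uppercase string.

  i= 0: F-I = 23 → X
  i= 1: A-M = 14 → O
  i= 2: S-V = 23 → X
  i= 3: H-D =  4 → E
  i= 4: X-D = 20 → U
  i= 5: M-M =  0 → A
  i= 6: W-Z = 23 → X
  i= 7: T-F = 14 → O
  i= 8: L-O = 23 → X
  i= 9: G-C =  4 → E
  i=10: R-X = 20 → U
  i=11: A-A =  0 → A
  i=12: I-L = 23 → X
  i=13: R-D = 14 → O
  i=14: O-R = 23 → X
  i=15: N-J =  4 → E
  i=16: I-O = 20 → U
  i=17: K-K =  0 → A
  i=18: Q-T = 23 → X
  i=19: T-F = 14 → O
  i=20: Q-T = 23 → X
  i=21: B-X =  4 → E
  i=22: F-L = 20 → U
  i=23: G-G =  0 → A
  i=24: A-D = 23 → X
  i=25: Y-K = 14 → O
  i=26: I-L = 23 → X
  i=27: H-D =  4 → E
  i=28: R-X = 20 → U
  i=29: N-N =  0 → A
  i=30: G-J = 23 → X
  i=31: B-N = 14 → O
  i=32: E-H = 23 → X
  i=33: K-G =  4 → E
  shifts repeat with period 6: XOXEUA

XOXEUA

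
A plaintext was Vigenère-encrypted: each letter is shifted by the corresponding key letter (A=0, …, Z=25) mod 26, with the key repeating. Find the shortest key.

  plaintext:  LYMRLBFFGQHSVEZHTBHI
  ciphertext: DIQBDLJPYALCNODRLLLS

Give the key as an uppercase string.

SKEK

  i= 0: D-L = 18 → S
  i= 1: I-Y = 10 → K
  i= 2: Q-M =  4 → E
  i= 3: B-R = 10 → K
  i= 4: D-L = 18 → S
  i= 5: L-B = 10 → K
  i= 6: J-F =  4 → E
  i= 7: P-F = 10 → K
  i= 8: Y-G = 18 → S
  i= 9: A-Q = 10 → K
  i=10: L-H =  4 → E
  i=11: C-S = 10 → K
  i=12: N-V = 18 → S
  i=13: O-E = 10 → K
  i=14: D-Z =  4 → E
  i=15: R-H = 10 → K
  i=16: L-T = 18 → S
  i=17: L-B = 10 → K
  i=18: L-H =  4 → E
  i=19: S-I = 10 → K
  shifts repeat with period 4: SKEK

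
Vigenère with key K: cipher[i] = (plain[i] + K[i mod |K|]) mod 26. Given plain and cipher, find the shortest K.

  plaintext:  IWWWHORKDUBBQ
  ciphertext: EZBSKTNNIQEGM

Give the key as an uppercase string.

WDF

  i= 0: E-I = 22 → W
  i= 1: Z-W =  3 → D
  i= 2: B-W =  5 → F
  i= 3: S-W = 22 → W
  i= 4: K-H =  3 → D
  i= 5: T-O =  5 → F
  i= 6: N-R = 22 → W
  i= 7: N-K =  3 → D
  i= 8: I-D =  5 → F
  i= 9: Q-U = 22 → W
  i=10: E-B =  3 → D
  i=11: G-B =  5 → F
  i=12: M-Q = 22 → W
  shifts repeat with period 3: WDF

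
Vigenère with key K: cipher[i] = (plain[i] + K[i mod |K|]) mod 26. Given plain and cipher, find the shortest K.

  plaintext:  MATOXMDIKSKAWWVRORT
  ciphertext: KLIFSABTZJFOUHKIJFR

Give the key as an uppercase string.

  i= 0: K-M = 24 → Y
  i= 1: L-A = 11 → L
  i= 2: I-T = 15 → P
  i= 3: F-O = 17 → R
  i= 4: S-X = 21 → V
  i= 5: A-M = 14 → O
  i= 6: B-D = 24 → Y
  i= 7: T-I = 11 → L
  i= 8: Z-K = 15 → P
  i= 9: J-S = 17 → R
  i=10: F-K = 21 → V
  i=11: O-A = 14 → O
  i=12: U-W = 24 → Y
  i=13: H-W = 11 → L
  i=14: K-V = 15 → P
  i=15: I-R = 17 → R
  i=16: J-O = 21 → V
  i=17: F-R = 14 → O
  i=18: R-T = 24 → Y
  shifts repeat with period 6: YLPRVO

YLPRVO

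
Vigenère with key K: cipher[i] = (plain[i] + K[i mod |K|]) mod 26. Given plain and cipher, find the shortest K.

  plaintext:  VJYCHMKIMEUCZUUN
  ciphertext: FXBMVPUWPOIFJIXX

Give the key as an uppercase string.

  i= 0: F-V = 10 → K
  i= 1: X-J = 14 → O
  i= 2: B-Y =  3 → D
  i= 3: M-C = 10 → K
  i= 4: V-H = 14 → O
  i= 5: P-M =  3 → D
  i= 6: U-K = 10 → K
  i= 7: W-I = 14 → O
  i= 8: P-M =  3 → D
  i= 9: O-E = 10 → K
  i=10: I-U = 14 → O
  i=11: F-C =  3 → D
  i=12: J-Z = 10 → K
  i=13: I-U = 14 → O
  i=14: X-U =  3 → D
  i=15: X-N = 10 → K
  shifts repeat with period 3: KOD

KOD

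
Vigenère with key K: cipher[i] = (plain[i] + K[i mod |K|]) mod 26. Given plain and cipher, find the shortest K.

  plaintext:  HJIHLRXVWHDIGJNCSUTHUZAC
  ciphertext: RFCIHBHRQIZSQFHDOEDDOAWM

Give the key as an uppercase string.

  i= 0: R-H = 10 → K
  i= 1: F-J = 22 → W
  i= 2: C-I = 20 → U
  i= 3: I-H =  1 → B
  i= 4: H-L = 22 → W
  i= 5: B-R = 10 → K
  i= 6: H-X = 10 → K
  i= 7: R-V = 22 → W
  i= 8: Q-W = 20 → U
  i= 9: I-H =  1 → B
  i=10: Z-D = 22 → W
  i=11: S-I = 10 → K
  i=12: Q-G = 10 → K
  i=13: F-J = 22 → W
  i=14: H-N = 20 → U
  i=15: D-C =  1 → B
  i=16: O-S = 22 → W
  i=17: E-U = 10 → K
  i=18: D-T = 10 → K
  i=19: D-H = 22 → W
  i=20: O-U = 20 → U
  i=21: A-Z =  1 → B
  i=22: W-A = 22 → W
  i=23: M-C = 10 → K
  shifts repeat with period 6: KWUBWK

KWUBWK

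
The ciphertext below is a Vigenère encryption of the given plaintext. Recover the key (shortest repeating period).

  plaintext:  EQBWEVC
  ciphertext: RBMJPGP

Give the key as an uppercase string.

  i= 0: R-E = 13 → N
  i= 1: B-Q = 11 → L
  i= 2: M-B = 11 → L
  i= 3: J-W = 13 → N
  i= 4: P-E = 11 → L
  i= 5: G-V = 11 → L
  i= 6: P-C = 13 → N
  shifts repeat with period 3: NLL

NLL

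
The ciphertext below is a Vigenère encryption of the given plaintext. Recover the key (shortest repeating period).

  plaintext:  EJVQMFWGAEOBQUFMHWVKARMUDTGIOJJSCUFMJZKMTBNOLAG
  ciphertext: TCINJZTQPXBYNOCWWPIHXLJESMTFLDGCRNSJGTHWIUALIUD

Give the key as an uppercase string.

  i= 0: T-E = 15 → P
  i= 1: C-J = 19 → T
  i= 2: I-V = 13 → N
  i= 3: N-Q = 23 → X
  i= 4: J-M = 23 → X
  i= 5: Z-F = 20 → U
  i= 6: T-W = 23 → X
  i= 7: Q-G = 10 → K
  i= 8: P-A = 15 → P
  i= 9: X-E = 19 → T
  i=10: B-O = 13 → N
  i=11: Y-B = 23 → X
  i=12: N-Q = 23 → X
  i=13: O-U = 20 → U
  i=14: C-F = 23 → X
  i=15: W-M = 10 → K
  i=16: W-H = 15 → P
  i=17: P-W = 19 → T
  i=18: I-V = 13 → N
  i=19: H-K = 23 → X
  i=20: X-A = 23 → X
  i=21: L-R = 20 → U
  i=22: J-M = 23 → X
  i=23: E-U = 10 → K
  i=24: S-D = 15 → P
  i=25: M-T = 19 → T
  i=26: T-G = 13 → N
  i=27: F-I = 23 → X
  i=28: L-O = 23 → X
  i=29: D-J = 20 → U
  i=30: G-J = 23 → X
  i=31: C-S = 10 → K
  i=32: R-C = 15 → P
  i=33: N-U = 19 → T
  i=34: S-F = 13 → N
  i=35: J-M = 23 → X
  i=36: G-J = 23 → X
  i=37: T-Z = 20 → U
  i=38: H-K = 23 → X
  i=39: W-M = 10 → K
  i=40: I-T = 15 → P
  i=41: U-B = 19 → T
  i=42: A-N = 13 → N
  i=43: L-O = 23 → X
  i=44: I-L = 23 → X
  i=45: U-A = 20 → U
  i=46: D-G = 23 → X
  shifts repeat with period 8: PTNXXUXK

PTNXXUXK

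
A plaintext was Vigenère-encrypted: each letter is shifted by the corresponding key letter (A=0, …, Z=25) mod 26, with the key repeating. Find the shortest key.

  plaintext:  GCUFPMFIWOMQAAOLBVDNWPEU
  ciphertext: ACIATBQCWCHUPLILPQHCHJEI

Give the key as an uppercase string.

  i= 0: A-G = 20 → U
  i= 1: C-C =  0 → A
  i= 2: I-U = 14 → O
  i= 3: A-F = 21 → V
  i= 4: T-P =  4 → E
  i= 5: B-M = 15 → P
  i= 6: Q-F = 11 → L
  i= 7: C-I = 20 → U
  i= 8: W-W =  0 → A
  i= 9: C-O = 14 → O
  i=10: H-M = 21 → V
  i=11: U-Q =  4 → E
  i=12: P-A = 15 → P
  i=13: L-A = 11 → L
  i=14: I-O = 20 → U
  i=15: L-L =  0 → A
  i=16: P-B = 14 → O
  i=17: Q-V = 21 → V
  i=18: H-D =  4 → E
  i=19: C-N = 15 → P
  i=20: H-W = 11 → L
  i=21: J-P = 20 → U
  i=22: E-E =  0 → A
  i=23: I-U = 14 → O
  shifts repeat with period 7: UAOVEPL

UAOVEPL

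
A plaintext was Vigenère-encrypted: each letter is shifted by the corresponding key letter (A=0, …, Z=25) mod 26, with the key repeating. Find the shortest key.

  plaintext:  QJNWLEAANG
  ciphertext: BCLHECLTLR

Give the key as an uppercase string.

  i= 0: B-Q = 11 → L
  i= 1: C-J = 19 → T
  i= 2: L-N = 24 → Y
  i= 3: H-W = 11 → L
  i= 4: E-L = 19 → T
  i= 5: C-E = 24 → Y
  i= 6: L-A = 11 → L
  i= 7: T-A = 19 → T
  i= 8: L-N = 24 → Y
  i= 9: R-G = 11 → L
  shifts repeat with period 3: LTY

LTY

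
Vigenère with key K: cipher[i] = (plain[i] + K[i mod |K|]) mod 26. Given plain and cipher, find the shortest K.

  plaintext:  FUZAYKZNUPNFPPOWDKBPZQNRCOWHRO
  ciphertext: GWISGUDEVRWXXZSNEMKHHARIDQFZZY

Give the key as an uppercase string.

  i= 0: G-F =  1 → B
  i= 1: W-U =  2 → C
  i= 2: I-Z =  9 → J
  i= 3: S-A = 18 → S
  i= 4: G-Y =  8 → I
  i= 5: U-K = 10 → K
  i= 6: D-Z =  4 → E
  i= 7: E-N = 17 → R
  i= 8: V-U =  1 → B
  i= 9: R-P =  2 → C
  i=10: W-N =  9 → J
  i=11: X-F = 18 → S
  i=12: X-P =  8 → I
  i=13: Z-P = 10 → K
  i=14: S-O =  4 → E
  i=15: N-W = 17 → R
  i=16: E-D =  1 → B
  i=17: M-K =  2 → C
  i=18: K-B =  9 → J
  i=19: H-P = 18 → S
  i=20: H-Z =  8 → I
  i=21: A-Q = 10 → K
  i=22: R-N =  4 → E
  i=23: I-R = 17 → R
  i=24: D-C =  1 → B
  i=25: Q-O =  2 → C
  i=26: F-W =  9 → J
  i=27: Z-H = 18 → S
  i=28: Z-R =  8 → I
  i=29: Y-O = 10 → K
  shifts repeat with period 8: BCJSIKER

BCJSIKER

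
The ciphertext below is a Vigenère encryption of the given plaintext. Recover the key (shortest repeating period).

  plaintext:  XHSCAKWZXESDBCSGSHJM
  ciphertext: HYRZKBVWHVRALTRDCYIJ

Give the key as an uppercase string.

KRZX

  i= 0: H-X = 10 → K
  i= 1: Y-H = 17 → R
  i= 2: R-S = 25 → Z
  i= 3: Z-C = 23 → X
  i= 4: K-A = 10 → K
  i= 5: B-K = 17 → R
  i= 6: V-W = 25 → Z
  i= 7: W-Z = 23 → X
  i= 8: H-X = 10 → K
  i= 9: V-E = 17 → R
  i=10: R-S = 25 → Z
  i=11: A-D = 23 → X
  i=12: L-B = 10 → K
  i=13: T-C = 17 → R
  i=14: R-S = 25 → Z
  i=15: D-G = 23 → X
  i=16: C-S = 10 → K
  i=17: Y-H = 17 → R
  i=18: I-J = 25 → Z
  i=19: J-M = 23 → X
  shifts repeat with period 4: KRZX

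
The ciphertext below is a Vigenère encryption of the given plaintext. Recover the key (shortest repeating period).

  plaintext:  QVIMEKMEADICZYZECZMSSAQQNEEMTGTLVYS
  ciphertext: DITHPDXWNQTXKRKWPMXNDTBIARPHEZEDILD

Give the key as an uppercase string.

NNLVLTLS

  i= 0: D-Q = 13 → N
  i= 1: I-V = 13 → N
  i= 2: T-I = 11 → L
  i= 3: H-M = 21 → V
  i= 4: P-E = 11 → L
  i= 5: D-K = 19 → T
  i= 6: X-M = 11 → L
  i= 7: W-E = 18 → S
  i= 8: N-A = 13 → N
  i= 9: Q-D = 13 → N
  i=10: T-I = 11 → L
  i=11: X-C = 21 → V
  i=12: K-Z = 11 → L
  i=13: R-Y = 19 → T
  i=14: K-Z = 11 → L
  i=15: W-E = 18 → S
  i=16: P-C = 13 → N
  i=17: M-Z = 13 → N
  i=18: X-M = 11 → L
  i=19: N-S = 21 → V
  i=20: D-S = 11 → L
  i=21: T-A = 19 → T
  i=22: B-Q = 11 → L
  i=23: I-Q = 18 → S
  i=24: A-N = 13 → N
  i=25: R-E = 13 → N
  i=26: P-E = 11 → L
  i=27: H-M = 21 → V
  i=28: E-T = 11 → L
  i=29: Z-G = 19 → T
  i=30: E-T = 11 → L
  i=31: D-L = 18 → S
  i=32: I-V = 13 → N
  i=33: L-Y = 13 → N
  i=34: D-S = 11 → L
  shifts repeat with period 8: NNLVLTLS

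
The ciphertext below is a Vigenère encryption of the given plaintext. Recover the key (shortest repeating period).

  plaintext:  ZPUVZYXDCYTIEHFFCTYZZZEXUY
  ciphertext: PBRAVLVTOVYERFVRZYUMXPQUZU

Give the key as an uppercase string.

QMXFWNY

  i= 0: P-Z = 16 → Q
  i= 1: B-P = 12 → M
  i= 2: R-U = 23 → X
  i= 3: A-V =  5 → F
  i= 4: V-Z = 22 → W
  i= 5: L-Y = 13 → N
  i= 6: V-X = 24 → Y
  i= 7: T-D = 16 → Q
  i= 8: O-C = 12 → M
  i= 9: V-Y = 23 → X
  i=10: Y-T =  5 → F
  i=11: E-I = 22 → W
  i=12: R-E = 13 → N
  i=13: F-H = 24 → Y
  i=14: V-F = 16 → Q
  i=15: R-F = 12 → M
  i=16: Z-C = 23 → X
  i=17: Y-T =  5 → F
  i=18: U-Y = 22 → W
  i=19: M-Z = 13 → N
  i=20: X-Z = 24 → Y
  i=21: P-Z = 16 → Q
  i=22: Q-E = 12 → M
  i=23: U-X = 23 → X
  i=24: Z-U =  5 → F
  i=25: U-Y = 22 → W
  shifts repeat with period 7: QMXFWNY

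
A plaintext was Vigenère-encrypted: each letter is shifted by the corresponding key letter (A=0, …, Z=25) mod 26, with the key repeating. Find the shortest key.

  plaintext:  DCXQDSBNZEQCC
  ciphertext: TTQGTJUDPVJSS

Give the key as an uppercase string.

QRTQ

  i= 0: T-D = 16 → Q
  i= 1: T-C = 17 → R
  i= 2: Q-X = 19 → T
  i= 3: G-Q = 16 → Q
  i= 4: T-D = 16 → Q
  i= 5: J-S = 17 → R
  i= 6: U-B = 19 → T
  i= 7: D-N = 16 → Q
  i= 8: P-Z = 16 → Q
  i= 9: V-E = 17 → R
  i=10: J-Q = 19 → T
  i=11: S-C = 16 → Q
  i=12: S-C = 16 → Q
  shifts repeat with period 4: QRTQ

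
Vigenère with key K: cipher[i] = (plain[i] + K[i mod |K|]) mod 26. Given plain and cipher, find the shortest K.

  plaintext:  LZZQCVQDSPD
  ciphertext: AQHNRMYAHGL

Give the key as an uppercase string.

PRIX

  i= 0: A-L = 15 → P
  i= 1: Q-Z = 17 → R
  i= 2: H-Z =  8 → I
  i= 3: N-Q = 23 → X
  i= 4: R-C = 15 → P
  i= 5: M-V = 17 → R
  i= 6: Y-Q =  8 → I
  i= 7: A-D = 23 → X
  i= 8: H-S = 15 → P
  i= 9: G-P = 17 → R
  i=10: L-D =  8 → I
  shifts repeat with period 4: PRIX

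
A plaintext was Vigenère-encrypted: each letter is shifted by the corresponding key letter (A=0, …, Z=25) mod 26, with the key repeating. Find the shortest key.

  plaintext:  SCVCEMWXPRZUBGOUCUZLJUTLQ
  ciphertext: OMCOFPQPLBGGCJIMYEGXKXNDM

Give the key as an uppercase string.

WKHMBDUS

  i= 0: O-S = 22 → W
  i= 1: M-C = 10 → K
  i= 2: C-V =  7 → H
  i= 3: O-C = 12 → M
  i= 4: F-E =  1 → B
  i= 5: P-M =  3 → D
  i= 6: Q-W = 20 → U
  i= 7: P-X = 18 → S
  i= 8: L-P = 22 → W
  i= 9: B-R = 10 → K
  i=10: G-Z =  7 → H
  i=11: G-U = 12 → M
  i=12: C-B =  1 → B
  i=13: J-G =  3 → D
  i=14: I-O = 20 → U
  i=15: M-U = 18 → S
  i=16: Y-C = 22 → W
  i=17: E-U = 10 → K
  i=18: G-Z =  7 → H
  i=19: X-L = 12 → M
  i=20: K-J =  1 → B
  i=21: X-U =  3 → D
  i=22: N-T = 20 → U
  i=23: D-L = 18 → S
  i=24: M-Q = 22 → W
  shifts repeat with period 8: WKHMBDUS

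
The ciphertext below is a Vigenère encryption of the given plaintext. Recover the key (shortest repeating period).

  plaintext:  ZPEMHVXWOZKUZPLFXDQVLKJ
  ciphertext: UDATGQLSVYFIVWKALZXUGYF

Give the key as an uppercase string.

  i= 0: U-Z = 21 → V
  i= 1: D-P = 14 → O
  i= 2: A-E = 22 → W
  i= 3: T-M =  7 → H
  i= 4: G-H = 25 → Z
  i= 5: Q-V = 21 → V
  i= 6: L-X = 14 → O
  i= 7: S-W = 22 → W
  i= 8: V-O =  7 → H
  i= 9: Y-Z = 25 → Z
  i=10: F-K = 21 → V
  i=11: I-U = 14 → O
  i=12: V-Z = 22 → W
  i=13: W-P =  7 → H
  i=14: K-L = 25 → Z
  i=15: A-F = 21 → V
  i=16: L-X = 14 → O
  i=17: Z-D = 22 → W
  i=18: X-Q =  7 → H
  i=19: U-V = 25 → Z
  i=20: G-L = 21 → V
  i=21: Y-K = 14 → O
  i=22: F-J = 22 → W
  shifts repeat with period 5: VOWHZ

VOWHZ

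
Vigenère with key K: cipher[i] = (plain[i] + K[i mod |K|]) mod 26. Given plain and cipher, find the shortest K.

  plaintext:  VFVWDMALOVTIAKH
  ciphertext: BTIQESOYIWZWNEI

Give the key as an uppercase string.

GONUB

  i= 0: B-V =  6 → G
  i= 1: T-F = 14 → O
  i= 2: I-V = 13 → N
  i= 3: Q-W = 20 → U
  i= 4: E-D =  1 → B
  i= 5: S-M =  6 → G
  i= 6: O-A = 14 → O
  i= 7: Y-L = 13 → N
  i= 8: I-O = 20 → U
  i= 9: W-V =  1 → B
  i=10: Z-T =  6 → G
  i=11: W-I = 14 → O
  i=12: N-A = 13 → N
  i=13: E-K = 20 → U
  i=14: I-H =  1 → B
  shifts repeat with period 5: GONUB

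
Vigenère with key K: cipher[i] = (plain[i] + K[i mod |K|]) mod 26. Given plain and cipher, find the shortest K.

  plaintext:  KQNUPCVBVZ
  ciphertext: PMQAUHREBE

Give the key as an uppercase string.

  i= 0: P-K =  5 → F
  i= 1: M-Q = 22 → W
  i= 2: Q-N =  3 → D
  i= 3: A-U =  6 → G
  i= 4: U-P =  5 → F
  i= 5: H-C =  5 → F
  i= 6: R-V = 22 → W
  i= 7: E-B =  3 → D
  i= 8: B-V =  6 → G
  i= 9: E-Z =  5 → F
  shifts repeat with period 5: FWDGF

FWDGF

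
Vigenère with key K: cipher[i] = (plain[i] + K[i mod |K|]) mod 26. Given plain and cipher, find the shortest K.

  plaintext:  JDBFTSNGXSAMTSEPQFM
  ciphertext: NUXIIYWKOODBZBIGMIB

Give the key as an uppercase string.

ERWDPGJ

  i= 0: N-J =  4 → E
  i= 1: U-D = 17 → R
  i= 2: X-B = 22 → W
  i= 3: I-F =  3 → D
  i= 4: I-T = 15 → P
  i= 5: Y-S =  6 → G
  i= 6: W-N =  9 → J
  i= 7: K-G =  4 → E
  i= 8: O-X = 17 → R
  i= 9: O-S = 22 → W
  i=10: D-A =  3 → D
  i=11: B-M = 15 → P
  i=12: Z-T =  6 → G
  i=13: B-S =  9 → J
  i=14: I-E =  4 → E
  i=15: G-P = 17 → R
  i=16: M-Q = 22 → W
  i=17: I-F =  3 → D
  i=18: B-M = 15 → P
  shifts repeat with period 7: ERWDPGJ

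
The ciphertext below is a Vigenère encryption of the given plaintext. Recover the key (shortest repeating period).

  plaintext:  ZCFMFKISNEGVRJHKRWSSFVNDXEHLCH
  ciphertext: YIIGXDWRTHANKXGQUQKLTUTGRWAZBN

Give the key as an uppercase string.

ZGDUSTO

  i= 0: Y-Z = 25 → Z
  i= 1: I-C =  6 → G
  i= 2: I-F =  3 → D
  i= 3: G-M = 20 → U
  i= 4: X-F = 18 → S
  i= 5: D-K = 19 → T
  i= 6: W-I = 14 → O
  i= 7: R-S = 25 → Z
  i= 8: T-N =  6 → G
  i= 9: H-E =  3 → D
  i=10: A-G = 20 → U
  i=11: N-V = 18 → S
  i=12: K-R = 19 → T
  i=13: X-J = 14 → O
  i=14: G-H = 25 → Z
  i=15: Q-K =  6 → G
  i=16: U-R =  3 → D
  i=17: Q-W = 20 → U
  i=18: K-S = 18 → S
  i=19: L-S = 19 → T
  i=20: T-F = 14 → O
  i=21: U-V = 25 → Z
  i=22: T-N =  6 → G
  i=23: G-D =  3 → D
  i=24: R-X = 20 → U
  i=25: W-E = 18 → S
  i=26: A-H = 19 → T
  i=27: Z-L = 14 → O
  i=28: B-C = 25 → Z
  i=29: N-H =  6 → G
  shifts repeat with period 7: ZGDUSTO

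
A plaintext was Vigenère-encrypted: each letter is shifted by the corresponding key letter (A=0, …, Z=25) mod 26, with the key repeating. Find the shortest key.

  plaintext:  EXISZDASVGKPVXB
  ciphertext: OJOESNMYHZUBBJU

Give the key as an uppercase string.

KMGMT

  i= 0: O-E = 10 → K
  i= 1: J-X = 12 → M
  i= 2: O-I =  6 → G
  i= 3: E-S = 12 → M
  i= 4: S-Z = 19 → T
  i= 5: N-D = 10 → K
  i= 6: M-A = 12 → M
  i= 7: Y-S =  6 → G
  i= 8: H-V = 12 → M
  i= 9: Z-G = 19 → T
  i=10: U-K = 10 → K
  i=11: B-P = 12 → M
  i=12: B-V =  6 → G
  i=13: J-X = 12 → M
  i=14: U-B = 19 → T
  shifts repeat with period 5: KMGMT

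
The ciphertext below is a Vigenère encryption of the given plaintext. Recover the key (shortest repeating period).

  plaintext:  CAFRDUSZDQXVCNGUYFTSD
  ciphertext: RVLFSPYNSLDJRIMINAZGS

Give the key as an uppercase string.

PVGO

  i= 0: R-C = 15 → P
  i= 1: V-A = 21 → V
  i= 2: L-F =  6 → G
  i= 3: F-R = 14 → O
  i= 4: S-D = 15 → P
  i= 5: P-U = 21 → V
  i= 6: Y-S =  6 → G
  i= 7: N-Z = 14 → O
  i= 8: S-D = 15 → P
  i= 9: L-Q = 21 → V
  i=10: D-X =  6 → G
  i=11: J-V = 14 → O
  i=12: R-C = 15 → P
  i=13: I-N = 21 → V
  i=14: M-G =  6 → G
  i=15: I-U = 14 → O
  i=16: N-Y = 15 → P
  i=17: A-F = 21 → V
  i=18: Z-T =  6 → G
  i=19: G-S = 14 → O
  i=20: S-D = 15 → P
  shifts repeat with period 4: PVGO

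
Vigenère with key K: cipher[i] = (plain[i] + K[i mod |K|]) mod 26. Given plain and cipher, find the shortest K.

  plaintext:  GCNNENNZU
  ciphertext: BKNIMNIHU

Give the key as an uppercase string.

VIA

  i= 0: B-G = 21 → V
  i= 1: K-C =  8 → I
  i= 2: N-N =  0 → A
  i= 3: I-N = 21 → V
  i= 4: M-E =  8 → I
  i= 5: N-N =  0 → A
  i= 6: I-N = 21 → V
  i= 7: H-Z =  8 → I
  i= 8: U-U =  0 → A
  shifts repeat with period 3: VIA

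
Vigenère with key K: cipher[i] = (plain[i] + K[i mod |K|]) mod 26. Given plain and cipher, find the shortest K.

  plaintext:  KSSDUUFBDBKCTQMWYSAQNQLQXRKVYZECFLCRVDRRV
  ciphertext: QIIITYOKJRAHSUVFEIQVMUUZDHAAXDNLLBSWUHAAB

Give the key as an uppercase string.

  i= 0: Q-K =  6 → G
  i= 1: I-S = 16 → Q
  i= 2: I-S = 16 → Q
  i= 3: I-D =  5 → F
  i= 4: T-U = 25 → Z
  i= 5: Y-U =  4 → E
  i= 6: O-F =  9 → J
  i= 7: K-B =  9 → J
  i= 8: J-D =  6 → G
  i= 9: R-B = 16 → Q
  i=10: A-K = 16 → Q
  i=11: H-C =  5 → F
  i=12: S-T = 25 → Z
  i=13: U-Q =  4 → E
  i=14: V-M =  9 → J
  i=15: F-W =  9 → J
  i=16: E-Y =  6 → G
  i=17: I-S = 16 → Q
  i=18: Q-A = 16 → Q
  i=19: V-Q =  5 → F
  i=20: M-N = 25 → Z
  i=21: U-Q =  4 → E
  i=22: U-L =  9 → J
  i=23: Z-Q =  9 → J
  i=24: D-X =  6 → G
  i=25: H-R = 16 → Q
  i=26: A-K = 16 → Q
  i=27: A-V =  5 → F
  i=28: X-Y = 25 → Z
  i=29: D-Z =  4 → E
  i=30: N-E =  9 → J
  i=31: L-C =  9 → J
  i=32: L-F =  6 → G
  i=33: B-L = 16 → Q
  i=34: S-C = 16 → Q
  i=35: W-R =  5 → F
  i=36: U-V = 25 → Z
  i=37: H-D =  4 → E
  i=38: A-R =  9 → J
  i=39: A-R =  9 → J
  i=40: B-V =  6 → G
  shifts repeat with period 8: GQQFZEJJ

GQQFZEJJ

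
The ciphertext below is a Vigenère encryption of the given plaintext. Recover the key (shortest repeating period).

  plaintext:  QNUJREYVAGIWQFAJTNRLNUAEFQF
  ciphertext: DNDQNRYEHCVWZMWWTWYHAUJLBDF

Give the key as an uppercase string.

NAJHW

  i= 0: D-Q = 13 → N
  i= 1: N-N =  0 → A
  i= 2: D-U =  9 → J
  i= 3: Q-J =  7 → H
  i= 4: N-R = 22 → W
  i= 5: R-E = 13 → N
  i= 6: Y-Y =  0 → A
  i= 7: E-V =  9 → J
  i= 8: H-A =  7 → H
  i= 9: C-G = 22 → W
  i=10: V-I = 13 → N
  i=11: W-W =  0 → A
  i=12: Z-Q =  9 → J
  i=13: M-F =  7 → H
  i=14: W-A = 22 → W
  i=15: W-J = 13 → N
  i=16: T-T =  0 → A
  i=17: W-N =  9 → J
  i=18: Y-R =  7 → H
  i=19: H-L = 22 → W
  i=20: A-N = 13 → N
  i=21: U-U =  0 → A
  i=22: J-A =  9 → J
  i=23: L-E =  7 → H
  i=24: B-F = 22 → W
  i=25: D-Q = 13 → N
  i=26: F-F =  0 → A
  shifts repeat with period 5: NAJHW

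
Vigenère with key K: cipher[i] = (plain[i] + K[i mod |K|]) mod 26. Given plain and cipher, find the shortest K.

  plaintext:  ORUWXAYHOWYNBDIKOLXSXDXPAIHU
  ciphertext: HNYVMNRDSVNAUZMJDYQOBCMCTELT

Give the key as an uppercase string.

  i= 0: H-O = 19 → T
  i= 1: N-R = 22 → W
  i= 2: Y-U =  4 → E
  i= 3: V-W = 25 → Z
  i= 4: M-X = 15 → P
  i= 5: N-A = 13 → N
  i= 6: R-Y = 19 → T
  i= 7: D-H = 22 → W
  i= 8: S-O =  4 → E
  i= 9: V-W = 25 → Z
  i=10: N-Y = 15 → P
  i=11: A-N = 13 → N
  i=12: U-B = 19 → T
  i=13: Z-D = 22 → W
  i=14: M-I =  4 → E
  i=15: J-K = 25 → Z
  i=16: D-O = 15 → P
  i=17: Y-L = 13 → N
  i=18: Q-X = 19 → T
  i=19: O-S = 22 → W
  i=20: B-X =  4 → E
  i=21: C-D = 25 → Z
  i=22: M-X = 15 → P
  i=23: C-P = 13 → N
  i=24: T-A = 19 → T
  i=25: E-I = 22 → W
  i=26: L-H =  4 → E
  i=27: T-U = 25 → Z
  shifts repeat with period 6: TWEZPN

TWEZPN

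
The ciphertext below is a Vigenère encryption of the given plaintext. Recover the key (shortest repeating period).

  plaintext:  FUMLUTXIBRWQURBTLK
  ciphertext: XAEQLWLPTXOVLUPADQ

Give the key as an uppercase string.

  i= 0: X-F = 18 → S
  i= 1: A-U =  6 → G
  i= 2: E-M = 18 → S
  i= 3: Q-L =  5 → F
  i= 4: L-U = 17 → R
  i= 5: W-T =  3 → D
  i= 6: L-X = 14 → O
  i= 7: P-I =  7 → H
  i= 8: T-B = 18 → S
  i= 9: X-R =  6 → G
  i=10: O-W = 18 → S
  i=11: V-Q =  5 → F
  i=12: L-U = 17 → R
  i=13: U-R =  3 → D
  i=14: P-B = 14 → O
  i=15: A-T =  7 → H
  i=16: D-L = 18 → S
  i=17: Q-K =  6 → G
  shifts repeat with period 8: SGSFRDOH

SGSFRDOH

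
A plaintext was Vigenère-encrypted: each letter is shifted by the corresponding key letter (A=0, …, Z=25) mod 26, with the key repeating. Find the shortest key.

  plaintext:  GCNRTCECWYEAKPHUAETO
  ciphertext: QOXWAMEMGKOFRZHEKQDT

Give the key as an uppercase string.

  i= 0: Q-G = 10 → K
  i= 1: O-C = 12 → M
  i= 2: X-N = 10 → K
  i= 3: W-R =  5 → F
  i= 4: A-T =  7 → H
  i= 5: M-C = 10 → K
  i= 6: E-E =  0 → A
  i= 7: M-C = 10 → K
  i= 8: G-W = 10 → K
  i= 9: K-Y = 12 → M
  i=10: O-E = 10 → K
  i=11: F-A =  5 → F
  i=12: R-K =  7 → H
  i=13: Z-P = 10 → K
  i=14: H-H =  0 → A
  i=15: E-U = 10 → K
  i=16: K-A = 10 → K
  i=17: Q-E = 12 → M
  i=18: D-T = 10 → K
  i=19: T-O =  5 → F
  shifts repeat with period 8: KMKFHKAK

KMKFHKAK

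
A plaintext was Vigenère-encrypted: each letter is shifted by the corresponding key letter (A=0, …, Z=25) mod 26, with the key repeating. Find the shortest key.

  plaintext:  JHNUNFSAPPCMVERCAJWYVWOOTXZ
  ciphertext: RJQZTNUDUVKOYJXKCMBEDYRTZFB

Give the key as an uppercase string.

ICDFG

  i= 0: R-J =  8 → I
  i= 1: J-H =  2 → C
  i= 2: Q-N =  3 → D
  i= 3: Z-U =  5 → F
  i= 4: T-N =  6 → G
  i= 5: N-F =  8 → I
  i= 6: U-S =  2 → C
  i= 7: D-A =  3 → D
  i= 8: U-P =  5 → F
  i= 9: V-P =  6 → G
  i=10: K-C =  8 → I
  i=11: O-M =  2 → C
  i=12: Y-V =  3 → D
  i=13: J-E =  5 → F
  i=14: X-R =  6 → G
  i=15: K-C =  8 → I
  i=16: C-A =  2 → C
  i=17: M-J =  3 → D
  i=18: B-W =  5 → F
  i=19: E-Y =  6 → G
  i=20: D-V =  8 → I
  i=21: Y-W =  2 → C
  i=22: R-O =  3 → D
  i=23: T-O =  5 → F
  i=24: Z-T =  6 → G
  i=25: F-X =  8 → I
  i=26: B-Z =  2 → C
  shifts repeat with period 5: ICDFG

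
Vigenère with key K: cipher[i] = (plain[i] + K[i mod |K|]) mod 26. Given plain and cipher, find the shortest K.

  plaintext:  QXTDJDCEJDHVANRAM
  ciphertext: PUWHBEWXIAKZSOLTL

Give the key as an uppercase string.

ZXDESBUT

  i= 0: P-Q = 25 → Z
  i= 1: U-X = 23 → X
  i= 2: W-T =  3 → D
  i= 3: H-D =  4 → E
  i= 4: B-J = 18 → S
  i= 5: E-D =  1 → B
  i= 6: W-C = 20 → U
  i= 7: X-E = 19 → T
  i= 8: I-J = 25 → Z
  i= 9: A-D = 23 → X
  i=10: K-H =  3 → D
  i=11: Z-V =  4 → E
  i=12: S-A = 18 → S
  i=13: O-N =  1 → B
  i=14: L-R = 20 → U
  i=15: T-A = 19 → T
  i=16: L-M = 25 → Z
  shifts repeat with period 8: ZXDESBUT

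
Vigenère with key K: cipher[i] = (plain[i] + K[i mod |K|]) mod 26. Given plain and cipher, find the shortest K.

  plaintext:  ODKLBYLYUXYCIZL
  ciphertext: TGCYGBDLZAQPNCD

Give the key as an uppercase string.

  i= 0: T-O =  5 → F
  i= 1: G-D =  3 → D
  i= 2: C-K = 18 → S
  i= 3: Y-L = 13 → N
  i= 4: G-B =  5 → F
  i= 5: B-Y =  3 → D
  i= 6: D-L = 18 → S
  i= 7: L-Y = 13 → N
  i= 8: Z-U =  5 → F
  i= 9: A-X =  3 → D
  i=10: Q-Y = 18 → S
  i=11: P-C = 13 → N
  i=12: N-I =  5 → F
  i=13: C-Z =  3 → D
  i=14: D-L = 18 → S
  shifts repeat with period 4: FDSN

FDSN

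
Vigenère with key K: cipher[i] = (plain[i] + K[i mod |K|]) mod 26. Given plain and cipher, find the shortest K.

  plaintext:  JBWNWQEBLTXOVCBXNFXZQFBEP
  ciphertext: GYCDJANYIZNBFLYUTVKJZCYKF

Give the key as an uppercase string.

  i= 0: G-J = 23 → X
  i= 1: Y-B = 23 → X
  i= 2: C-W =  6 → G
  i= 3: D-N = 16 → Q
  i= 4: J-W = 13 → N
  i= 5: A-Q = 10 → K
  i= 6: N-E =  9 → J
  i= 7: Y-B = 23 → X
  i= 8: I-L = 23 → X
  i= 9: Z-T =  6 → G
  i=10: N-X = 16 → Q
  i=11: B-O = 13 → N
  i=12: F-V = 10 → K
  i=13: L-C =  9 → J
  i=14: Y-B = 23 → X
  i=15: U-X = 23 → X
  i=16: T-N =  6 → G
  i=17: V-F = 16 → Q
  i=18: K-X = 13 → N
  i=19: J-Z = 10 → K
  i=20: Z-Q =  9 → J
  i=21: C-F = 23 → X
  i=22: Y-B = 23 → X
  i=23: K-E =  6 → G
  i=24: F-P = 16 → Q
  shifts repeat with period 7: XXGQNKJ

XXGQNKJ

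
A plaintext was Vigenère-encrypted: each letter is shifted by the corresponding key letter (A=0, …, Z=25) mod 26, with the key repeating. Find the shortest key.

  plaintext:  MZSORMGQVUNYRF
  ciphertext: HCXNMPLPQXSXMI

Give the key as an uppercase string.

  i= 0: H-M = 21 → V
  i= 1: C-Z =  3 → D
  i= 2: X-S =  5 → F
  i= 3: N-O = 25 → Z
  i= 4: M-R = 21 → V
  i= 5: P-M =  3 → D
  i= 6: L-G =  5 → F
  i= 7: P-Q = 25 → Z
  i= 8: Q-V = 21 → V
  i= 9: X-U =  3 → D
  i=10: S-N =  5 → F
  i=11: X-Y = 25 → Z
  i=12: M-R = 21 → V
  i=13: I-F =  3 → D
  shifts repeat with period 4: VDFZ

VDFZ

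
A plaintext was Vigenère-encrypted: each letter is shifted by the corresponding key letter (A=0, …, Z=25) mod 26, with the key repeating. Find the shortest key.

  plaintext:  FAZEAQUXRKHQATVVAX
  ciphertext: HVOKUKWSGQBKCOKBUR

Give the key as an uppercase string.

CVPGUU

  i= 0: H-F =  2 → C
  i= 1: V-A = 21 → V
  i= 2: O-Z = 15 → P
  i= 3: K-E =  6 → G
  i= 4: U-A = 20 → U
  i= 5: K-Q = 20 → U
  i= 6: W-U =  2 → C
  i= 7: S-X = 21 → V
  i= 8: G-R = 15 → P
  i= 9: Q-K =  6 → G
  i=10: B-H = 20 → U
  i=11: K-Q = 20 → U
  i=12: C-A =  2 → C
  i=13: O-T = 21 → V
  i=14: K-V = 15 → P
  i=15: B-V =  6 → G
  i=16: U-A = 20 → U
  i=17: R-X = 20 → U
  shifts repeat with period 6: CVPGUU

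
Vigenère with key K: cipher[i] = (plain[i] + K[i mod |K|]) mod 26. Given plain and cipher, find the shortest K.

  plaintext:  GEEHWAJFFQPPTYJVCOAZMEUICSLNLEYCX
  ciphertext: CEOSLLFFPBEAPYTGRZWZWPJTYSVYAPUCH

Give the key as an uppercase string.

WAKLPL

  i= 0: C-G = 22 → W
  i= 1: E-E =  0 → A
  i= 2: O-E = 10 → K
  i= 3: S-H = 11 → L
  i= 4: L-W = 15 → P
  i= 5: L-A = 11 → L
  i= 6: F-J = 22 → W
  i= 7: F-F =  0 → A
  i= 8: P-F = 10 → K
  i= 9: B-Q = 11 → L
  i=10: E-P = 15 → P
  i=11: A-P = 11 → L
  i=12: P-T = 22 → W
  i=13: Y-Y =  0 → A
  i=14: T-J = 10 → K
  i=15: G-V = 11 → L
  i=16: R-C = 15 → P
  i=17: Z-O = 11 → L
  i=18: W-A = 22 → W
  i=19: Z-Z =  0 → A
  i=20: W-M = 10 → K
  i=21: P-E = 11 → L
  i=22: J-U = 15 → P
  i=23: T-I = 11 → L
  i=24: Y-C = 22 → W
  i=25: S-S =  0 → A
  i=26: V-L = 10 → K
  i=27: Y-N = 11 → L
  i=28: A-L = 15 → P
  i=29: P-E = 11 → L
  i=30: U-Y = 22 → W
  i=31: C-C =  0 → A
  i=32: H-X = 10 → K
  shifts repeat with period 6: WAKLPL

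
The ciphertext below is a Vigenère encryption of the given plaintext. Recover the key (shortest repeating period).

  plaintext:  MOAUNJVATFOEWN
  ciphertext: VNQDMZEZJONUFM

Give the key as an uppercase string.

JZQ

  i= 0: V-M =  9 → J
  i= 1: N-O = 25 → Z
  i= 2: Q-A = 16 → Q
  i= 3: D-U =  9 → J
  i= 4: M-N = 25 → Z
  i= 5: Z-J = 16 → Q
  i= 6: E-V =  9 → J
  i= 7: Z-A = 25 → Z
  i= 8: J-T = 16 → Q
  i= 9: O-F =  9 → J
  i=10: N-O = 25 → Z
  i=11: U-E = 16 → Q
  i=12: F-W =  9 → J
  i=13: M-N = 25 → Z
  shifts repeat with period 3: JZQ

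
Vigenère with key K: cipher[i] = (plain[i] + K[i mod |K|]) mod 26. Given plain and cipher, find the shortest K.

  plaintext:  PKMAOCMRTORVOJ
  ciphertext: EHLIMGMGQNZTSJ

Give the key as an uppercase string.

PXZIYEA

  i= 0: E-P = 15 → P
  i= 1: H-K = 23 → X
  i= 2: L-M = 25 → Z
  i= 3: I-A =  8 → I
  i= 4: M-O = 24 → Y
  i= 5: G-C =  4 → E
  i= 6: M-M =  0 → A
  i= 7: G-R = 15 → P
  i= 8: Q-T = 23 → X
  i= 9: N-O = 25 → Z
  i=10: Z-R =  8 → I
  i=11: T-V = 24 → Y
  i=12: S-O =  4 → E
  i=13: J-J =  0 → A
  shifts repeat with period 7: PXZIYEA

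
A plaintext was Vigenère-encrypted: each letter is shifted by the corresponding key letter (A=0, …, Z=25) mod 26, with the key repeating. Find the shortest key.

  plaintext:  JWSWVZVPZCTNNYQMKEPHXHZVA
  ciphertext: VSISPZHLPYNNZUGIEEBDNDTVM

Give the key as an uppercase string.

MWQWUA

  i= 0: V-J = 12 → M
  i= 1: S-W = 22 → W
  i= 2: I-S = 16 → Q
  i= 3: S-W = 22 → W
  i= 4: P-V = 20 → U
  i= 5: Z-Z =  0 → A
  i= 6: H-V = 12 → M
  i= 7: L-P = 22 → W
  i= 8: P-Z = 16 → Q
  i= 9: Y-C = 22 → W
  i=10: N-T = 20 → U
  i=11: N-N =  0 → A
  i=12: Z-N = 12 → M
  i=13: U-Y = 22 → W
  i=14: G-Q = 16 → Q
  i=15: I-M = 22 → W
  i=16: E-K = 20 → U
  i=17: E-E =  0 → A
  i=18: B-P = 12 → M
  i=19: D-H = 22 → W
  i=20: N-X = 16 → Q
  i=21: D-H = 22 → W
  i=22: T-Z = 20 → U
  i=23: V-V =  0 → A
  i=24: M-A = 12 → M
  shifts repeat with period 6: MWQWUA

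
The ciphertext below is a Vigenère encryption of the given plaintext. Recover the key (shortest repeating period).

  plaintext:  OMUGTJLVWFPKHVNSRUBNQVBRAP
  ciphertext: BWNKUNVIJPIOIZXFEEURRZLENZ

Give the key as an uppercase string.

NKTEBEKN

  i= 0: B-O = 13 → N
  i= 1: W-M = 10 → K
  i= 2: N-U = 19 → T
  i= 3: K-G =  4 → E
  i= 4: U-T =  1 → B
  i= 5: N-J =  4 → E
  i= 6: V-L = 10 → K
  i= 7: I-V = 13 → N
  i= 8: J-W = 13 → N
  i= 9: P-F = 10 → K
  i=10: I-P = 19 → T
  i=11: O-K =  4 → E
  i=12: I-H =  1 → B
  i=13: Z-V =  4 → E
  i=14: X-N = 10 → K
  i=15: F-S = 13 → N
  i=16: E-R = 13 → N
  i=17: E-U = 10 → K
  i=18: U-B = 19 → T
  i=19: R-N =  4 → E
  i=20: R-Q =  1 → B
  i=21: Z-V =  4 → E
  i=22: L-B = 10 → K
  i=23: E-R = 13 → N
  i=24: N-A = 13 → N
  i=25: Z-P = 10 → K
  shifts repeat with period 8: NKTEBEKN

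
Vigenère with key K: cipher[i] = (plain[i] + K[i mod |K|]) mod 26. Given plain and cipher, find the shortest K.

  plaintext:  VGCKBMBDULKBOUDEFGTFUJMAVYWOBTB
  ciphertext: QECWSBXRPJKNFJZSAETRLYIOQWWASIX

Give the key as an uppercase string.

  i= 0: Q-V = 21 → V
  i= 1: E-G = 24 → Y
  i= 2: C-C =  0 → A
  i= 3: W-K = 12 → M
  i= 4: S-B = 17 → R
  i= 5: B-M = 15 → P
  i= 6: X-B = 22 → W
  i= 7: R-D = 14 → O
  i= 8: P-U = 21 → V
  i= 9: J-L = 24 → Y
  i=10: K-K =  0 → A
  i=11: N-B = 12 → M
  i=12: F-O = 17 → R
  i=13: J-U = 15 → P
  i=14: Z-D = 22 → W
  i=15: S-E = 14 → O
  i=16: A-F = 21 → V
  i=17: E-G = 24 → Y
  i=18: T-T =  0 → A
  i=19: R-F = 12 → M
  i=20: L-U = 17 → R
  i=21: Y-J = 15 → P
  i=22: I-M = 22 → W
  i=23: O-A = 14 → O
  i=24: Q-V = 21 → V
  i=25: W-Y = 24 → Y
  i=26: W-W =  0 → A
  i=27: A-O = 12 → M
  i=28: S-B = 17 → R
  i=29: I-T = 15 → P
  i=30: X-B = 22 → W
  shifts repeat with period 8: VYAMRPWO

VYAMRPWO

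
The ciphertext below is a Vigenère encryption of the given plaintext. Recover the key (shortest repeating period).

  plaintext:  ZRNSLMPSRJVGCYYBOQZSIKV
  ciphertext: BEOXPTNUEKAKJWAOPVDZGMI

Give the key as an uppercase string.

CNBFEHY

  i= 0: B-Z =  2 → C
  i= 1: E-R = 13 → N
  i= 2: O-N =  1 → B
  i= 3: X-S =  5 → F
  i= 4: P-L =  4 → E
  i= 5: T-M =  7 → H
  i= 6: N-P = 24 → Y
  i= 7: U-S =  2 → C
  i= 8: E-R = 13 → N
  i= 9: K-J =  1 → B
  i=10: A-V =  5 → F
  i=11: K-G =  4 → E
  i=12: J-C =  7 → H
  i=13: W-Y = 24 → Y
  i=14: A-Y =  2 → C
  i=15: O-B = 13 → N
  i=16: P-O =  1 → B
  i=17: V-Q =  5 → F
  i=18: D-Z =  4 → E
  i=19: Z-S =  7 → H
  i=20: G-I = 24 → Y
  i=21: M-K =  2 → C
  i=22: I-V = 13 → N
  shifts repeat with period 7: CNBFEHY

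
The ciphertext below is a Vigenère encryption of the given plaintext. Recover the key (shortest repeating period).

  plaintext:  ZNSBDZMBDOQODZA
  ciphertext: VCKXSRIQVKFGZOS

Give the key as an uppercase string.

  i= 0: V-Z = 22 → W
  i= 1: C-N = 15 → P
  i= 2: K-S = 18 → S
  i= 3: X-B = 22 → W
  i= 4: S-D = 15 → P
  i= 5: R-Z = 18 → S
  i= 6: I-M = 22 → W
  i= 7: Q-B = 15 → P
  i= 8: V-D = 18 → S
  i= 9: K-O = 22 → W
  i=10: F-Q = 15 → P
  i=11: G-O = 18 → S
  i=12: Z-D = 22 → W
  i=13: O-Z = 15 → P
  i=14: S-A = 18 → S
  shifts repeat with period 3: WPS

WPS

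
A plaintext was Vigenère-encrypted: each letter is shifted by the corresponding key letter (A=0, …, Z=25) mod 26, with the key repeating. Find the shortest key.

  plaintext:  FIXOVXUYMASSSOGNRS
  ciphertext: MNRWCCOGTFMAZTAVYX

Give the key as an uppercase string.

  i= 0: M-F =  7 → H
  i= 1: N-I =  5 → F
  i= 2: R-X = 20 → U
  i= 3: W-O =  8 → I
  i= 4: C-V =  7 → H
  i= 5: C-X =  5 → F
  i= 6: O-U = 20 → U
  i= 7: G-Y =  8 → I
  i= 8: T-M =  7 → H
  i= 9: F-A =  5 → F
  i=10: M-S = 20 → U
  i=11: A-S =  8 → I
  i=12: Z-S =  7 → H
  i=13: T-O =  5 → F
  i=14: A-G = 20 → U
  i=15: V-N =  8 → I
  i=16: Y-R =  7 → H
  i=17: X-S =  5 → F
  shifts repeat with period 4: HFUI

HFUI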